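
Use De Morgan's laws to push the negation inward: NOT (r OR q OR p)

NOT r AND NOT q AND NOT p
De Morgan's: NOT(OR of terms) = AND of negations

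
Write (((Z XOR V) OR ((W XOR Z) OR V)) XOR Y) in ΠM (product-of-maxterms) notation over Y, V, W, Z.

ΠM(0, 9, 10, 11, 12, 13, 14, 15) = (Y OR V OR W OR Z) AND (NOT Y OR V OR W OR NOT Z) AND (NOT Y OR V OR NOT W OR Z) AND (NOT Y OR V OR NOT W OR NOT Z) AND (NOT Y OR NOT V OR W OR Z) AND (NOT Y OR NOT V OR W OR NOT Z) AND (NOT Y OR NOT V OR NOT W OR Z) AND (NOT Y OR NOT V OR NOT W OR NOT Z)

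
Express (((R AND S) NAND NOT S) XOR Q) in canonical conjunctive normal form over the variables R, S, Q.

(R OR S OR NOT Q) AND (R OR NOT S OR NOT Q) AND (NOT R OR S OR NOT Q) AND (NOT R OR NOT S OR NOT Q)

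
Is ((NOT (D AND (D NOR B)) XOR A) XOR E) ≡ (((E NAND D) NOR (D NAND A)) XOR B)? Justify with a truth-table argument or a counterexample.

No. Counterexample: with D=0, A=0, E=0, B=0, Expression 1 = 1 but Expression 2 = 0.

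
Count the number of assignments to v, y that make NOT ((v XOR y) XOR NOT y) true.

Satisfying assignments: (1,0), (1,1)
Count: 2 out of 4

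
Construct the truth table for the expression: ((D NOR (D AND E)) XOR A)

A | E | D | Output
------------------
0 | 0 | 0 | 1
0 | 0 | 1 | 0
0 | 1 | 0 | 1
0 | 1 | 1 | 0
1 | 0 | 0 | 0
1 | 0 | 1 | 1
1 | 1 | 0 | 0
1 | 1 | 1 | 1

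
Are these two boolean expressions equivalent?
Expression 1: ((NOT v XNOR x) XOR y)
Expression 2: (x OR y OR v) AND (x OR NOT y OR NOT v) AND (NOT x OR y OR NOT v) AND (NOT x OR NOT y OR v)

Yes, they are equivalent — the two output columns agree on all 8 assignments:
x | y | v | Expression 1 | Expression 2
---------------------------------------
0 | 0 | 0 | 0 | 0
0 | 0 | 1 | 1 | 1
0 | 1 | 0 | 1 | 1
0 | 1 | 1 | 0 | 0
1 | 0 | 0 | 1 | 1
1 | 0 | 1 | 0 | 0
1 | 1 | 0 | 0 | 0
1 | 1 | 1 | 1 | 1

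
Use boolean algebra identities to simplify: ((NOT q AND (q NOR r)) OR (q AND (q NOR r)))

By distribution ((E AND v) OR (E AND NOT v) = E):
= (q NOR r)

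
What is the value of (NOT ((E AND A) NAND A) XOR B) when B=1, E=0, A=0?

Substituting: (NOT ((0 AND 0) NAND 0) XOR 1)
= 1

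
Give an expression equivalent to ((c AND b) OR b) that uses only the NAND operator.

((((c NAND b) NAND (c NAND b)) NAND ((c NAND b) NAND (c NAND b))) NAND (b NAND b))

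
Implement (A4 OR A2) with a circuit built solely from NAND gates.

((A4 NAND A4) NAND (A2 NAND A2))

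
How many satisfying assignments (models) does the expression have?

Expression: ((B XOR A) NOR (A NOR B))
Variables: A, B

Satisfying assignments: (1,1)
Count: 1 out of 4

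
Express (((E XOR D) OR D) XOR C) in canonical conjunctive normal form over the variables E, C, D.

(E OR C OR D) AND (E OR NOT C OR NOT D) AND (NOT E OR NOT C OR D) AND (NOT E OR NOT C OR NOT D)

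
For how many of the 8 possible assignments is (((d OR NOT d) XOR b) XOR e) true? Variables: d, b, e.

Satisfying assignments: (0,0,0), (0,1,1), (1,0,0), (1,1,1)
Count: 4 out of 8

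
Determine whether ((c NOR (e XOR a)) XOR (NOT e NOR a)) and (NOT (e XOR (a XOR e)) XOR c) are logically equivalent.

No. Counterexample: with e=0, a=1, c=1, Expression 1 = 0 but Expression 2 = 1.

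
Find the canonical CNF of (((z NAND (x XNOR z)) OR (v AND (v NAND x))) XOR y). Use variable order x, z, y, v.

(x OR z OR NOT y OR v) AND (x OR z OR NOT y OR NOT v) AND (x OR NOT z OR NOT y OR v) AND (x OR NOT z OR NOT y OR NOT v) AND (NOT x OR z OR NOT y OR v) AND (NOT x OR z OR NOT y OR NOT v) AND (NOT x OR NOT z OR y OR v) AND (NOT x OR NOT z OR y OR NOT v)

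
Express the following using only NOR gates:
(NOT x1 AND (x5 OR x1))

(((x1 NOR x1) NOR (x1 NOR x1)) NOR (((x5 NOR x1) NOR (x5 NOR x1)) NOR ((x5 NOR x1) NOR (x5 NOR x1))))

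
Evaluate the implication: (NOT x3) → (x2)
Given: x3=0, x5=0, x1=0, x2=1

Antecedent (NOT x3) = 1; consequent (x2) = 1.
1 → 1 = 1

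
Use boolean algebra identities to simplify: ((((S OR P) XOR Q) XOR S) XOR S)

By XOR self-cancellation ((E XOR v) XOR v = E):
= ((S OR P) XOR Q)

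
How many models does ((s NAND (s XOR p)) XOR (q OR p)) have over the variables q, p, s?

Satisfying assignments: (0,0,0), (1,0,1)
Count: 2 out of 8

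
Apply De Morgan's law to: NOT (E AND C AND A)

NOT E OR NOT C OR NOT A
De Morgan's: NOT(AND of terms) = OR of negations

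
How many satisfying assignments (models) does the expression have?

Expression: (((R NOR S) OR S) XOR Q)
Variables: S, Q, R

Satisfying assignments: (0,0,0), (0,1,1), (1,0,0), (1,0,1)
Count: 4 out of 8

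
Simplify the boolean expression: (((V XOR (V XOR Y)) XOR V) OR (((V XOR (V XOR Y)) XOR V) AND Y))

By absorption (E OR (E AND v) = E) then XOR self-cancellation ((E XOR v) XOR v = E):
= (V XOR Y)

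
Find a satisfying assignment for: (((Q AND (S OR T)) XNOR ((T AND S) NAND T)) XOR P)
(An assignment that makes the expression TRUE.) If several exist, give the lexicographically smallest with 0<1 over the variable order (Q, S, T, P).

Q=0, S=0, T=0, P=1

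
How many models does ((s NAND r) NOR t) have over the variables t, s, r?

Satisfying assignments: (0,1,1)
Count: 1 out of 8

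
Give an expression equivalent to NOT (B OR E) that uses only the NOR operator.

(((B NOR E) NOR (B NOR E)) NOR ((B NOR E) NOR (B NOR E)))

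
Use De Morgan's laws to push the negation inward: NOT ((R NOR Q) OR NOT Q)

NOT (R NOR Q) AND Q
De Morgan's: NOT(OR of terms) = AND of negations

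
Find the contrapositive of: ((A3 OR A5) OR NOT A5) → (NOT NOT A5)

Contrapositive: NOT A5 → NOT ((A3 OR A5) OR NOT A5)
Note: A statement and its contrapositive are logically equivalent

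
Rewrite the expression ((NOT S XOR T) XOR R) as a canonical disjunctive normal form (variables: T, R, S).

(NOT T AND NOT R AND NOT S) OR (NOT T AND R AND S) OR (T AND NOT R AND S) OR (T AND R AND NOT S)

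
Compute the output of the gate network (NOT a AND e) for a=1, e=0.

Substituting: (NOT 1 AND 0)
= 0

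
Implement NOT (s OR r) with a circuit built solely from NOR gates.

(((s NOR r) NOR (s NOR r)) NOR ((s NOR r) NOR (s NOR r)))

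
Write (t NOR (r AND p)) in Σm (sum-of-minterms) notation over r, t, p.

Σm(0, 1, 4) = (NOT r AND NOT t AND NOT p) OR (NOT r AND NOT t AND p) OR (r AND NOT t AND NOT p)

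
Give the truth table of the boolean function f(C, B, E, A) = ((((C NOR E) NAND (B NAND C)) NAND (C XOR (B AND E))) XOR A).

C | B | E | A | Output
----------------------
0 | 0 | 0 | 0 | 1
0 | 0 | 0 | 1 | 0
0 | 0 | 1 | 0 | 1
0 | 0 | 1 | 1 | 0
0 | 1 | 0 | 0 | 1
0 | 1 | 0 | 1 | 0
0 | 1 | 1 | 0 | 0
0 | 1 | 1 | 1 | 1
1 | 0 | 0 | 0 | 0
1 | 0 | 0 | 1 | 1
1 | 0 | 1 | 0 | 0
1 | 0 | 1 | 1 | 1
1 | 1 | 0 | 0 | 0
1 | 1 | 0 | 1 | 1
1 | 1 | 1 | 0 | 1
1 | 1 | 1 | 1 | 0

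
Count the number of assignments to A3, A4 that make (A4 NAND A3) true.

Satisfying assignments: (0,0), (0,1), (1,0)
Count: 3 out of 4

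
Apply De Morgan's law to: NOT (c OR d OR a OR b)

NOT c AND NOT d AND NOT a AND NOT b
De Morgan's: NOT(OR of terms) = AND of negations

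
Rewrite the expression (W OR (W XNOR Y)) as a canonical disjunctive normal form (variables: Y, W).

(NOT Y AND NOT W) OR (NOT Y AND W) OR (Y AND W)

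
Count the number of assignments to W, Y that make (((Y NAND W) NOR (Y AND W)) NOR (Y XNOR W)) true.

Satisfying assignments: (0,1), (1,0)
Count: 2 out of 4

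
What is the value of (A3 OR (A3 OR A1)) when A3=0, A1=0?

Substituting: (0 OR (0 OR 0))
= 0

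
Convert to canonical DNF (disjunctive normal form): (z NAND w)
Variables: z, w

(NOT z AND NOT w) OR (NOT z AND w) OR (z AND NOT w)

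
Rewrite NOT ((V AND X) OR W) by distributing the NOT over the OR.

NOT (V AND X) AND NOT W
De Morgan's: NOT(OR of terms) = AND of negations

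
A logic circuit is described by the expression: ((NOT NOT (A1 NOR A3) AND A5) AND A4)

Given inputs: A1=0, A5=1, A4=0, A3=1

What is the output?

Substituting: ((NOT NOT (0 NOR 1) AND 1) AND 0)
= 0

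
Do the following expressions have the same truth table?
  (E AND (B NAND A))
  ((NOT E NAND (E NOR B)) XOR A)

No. Counterexample: with A=0, B=1, E=0, Expression 1 = 0 but Expression 2 = 1.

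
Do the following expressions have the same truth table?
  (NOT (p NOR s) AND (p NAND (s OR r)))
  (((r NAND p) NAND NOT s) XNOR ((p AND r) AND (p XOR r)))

No. Counterexample: with p=0, r=0, s=0, Expression 1 = 0 but Expression 2 = 1.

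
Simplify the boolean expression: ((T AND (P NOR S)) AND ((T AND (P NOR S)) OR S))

By absorption (E AND (E OR v) = E):
= (T AND (P NOR S))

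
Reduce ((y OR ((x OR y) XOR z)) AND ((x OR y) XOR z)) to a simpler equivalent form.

By absorption (E AND (E OR v) = E):
= ((x OR y) XOR z)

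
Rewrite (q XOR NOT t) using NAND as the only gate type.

((q NAND (q NAND (t NAND t))) NAND ((t NAND t) NAND (q NAND (t NAND t))))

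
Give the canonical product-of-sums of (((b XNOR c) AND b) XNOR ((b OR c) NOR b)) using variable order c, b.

ΠM(0, 3) = (c OR b) AND (NOT c OR NOT b)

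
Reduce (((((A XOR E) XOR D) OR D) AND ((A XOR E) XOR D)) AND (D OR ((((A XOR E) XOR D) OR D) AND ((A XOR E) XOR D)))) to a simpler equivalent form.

By absorption (E AND (E OR v) = E) then absorption (E AND (E OR v) = E):
= ((A XOR E) XOR D)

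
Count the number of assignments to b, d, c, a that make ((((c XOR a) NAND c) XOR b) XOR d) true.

Satisfying assignments: (0,0,0,0), (0,0,0,1), (0,0,1,1), (0,1,1,0), (1,0,1,0), (1,1,0,0), (1,1,0,1), (1,1,1,1)
Count: 8 out of 16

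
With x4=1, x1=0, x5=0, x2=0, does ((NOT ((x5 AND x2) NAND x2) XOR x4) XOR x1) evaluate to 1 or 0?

Substituting: ((NOT ((0 AND 0) NAND 0) XOR 1) XOR 0)
= 1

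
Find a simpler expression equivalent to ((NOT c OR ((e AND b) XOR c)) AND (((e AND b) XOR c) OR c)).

By distribution ((E OR v) AND (E OR NOT v) = E):
= ((e AND b) XOR c)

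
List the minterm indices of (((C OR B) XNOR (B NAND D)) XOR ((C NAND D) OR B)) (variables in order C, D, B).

Σm(0, 2, 3, 6, 7) = (NOT C AND NOT D AND NOT B) OR (NOT C AND D AND NOT B) OR (NOT C AND D AND B) OR (C AND D AND NOT B) OR (C AND D AND B)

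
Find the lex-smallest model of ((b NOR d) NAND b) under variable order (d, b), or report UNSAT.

d=0, b=0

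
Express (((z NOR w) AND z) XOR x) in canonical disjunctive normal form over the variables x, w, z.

(x AND NOT w AND NOT z) OR (x AND NOT w AND z) OR (x AND w AND NOT z) OR (x AND w AND z)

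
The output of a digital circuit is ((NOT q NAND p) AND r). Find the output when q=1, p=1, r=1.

Substituting: ((NOT 1 NAND 1) AND 1)
= 1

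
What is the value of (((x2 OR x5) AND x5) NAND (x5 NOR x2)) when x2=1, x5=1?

Substituting: (((1 OR 1) AND 1) NAND (1 NOR 1))
= 1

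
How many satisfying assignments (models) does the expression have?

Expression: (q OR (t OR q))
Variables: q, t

Satisfying assignments: (0,1), (1,0), (1,1)
Count: 3 out of 4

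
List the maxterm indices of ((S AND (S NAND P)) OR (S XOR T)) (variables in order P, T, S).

ΠM(0, 4, 7) = (P OR T OR S) AND (NOT P OR T OR S) AND (NOT P OR NOT T OR NOT S)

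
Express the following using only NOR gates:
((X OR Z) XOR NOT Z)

((((((X NOR Z) NOR (X NOR Z)) NOR (Z NOR Z)) NOR (((X NOR Z) NOR (X NOR Z)) NOR (Z NOR Z))) NOR ((((X NOR Z) NOR (X NOR Z)) NOR (Z NOR Z)) NOR (((X NOR Z) NOR (X NOR Z)) NOR (Z NOR Z)))) NOR ((((((X NOR Z) NOR (X NOR Z)) NOR ((X NOR Z) NOR (X NOR Z))) NOR ((Z NOR Z) NOR (Z NOR Z))) NOR ((((X NOR Z) NOR (X NOR Z)) NOR ((X NOR Z) NOR (X NOR Z))) NOR ((Z NOR Z) NOR (Z NOR Z)))) NOR (((((X NOR Z) NOR (X NOR Z)) NOR ((X NOR Z) NOR (X NOR Z))) NOR ((Z NOR Z) NOR (Z NOR Z))) NOR ((((X NOR Z) NOR (X NOR Z)) NOR ((X NOR Z) NOR (X NOR Z))) NOR ((Z NOR Z) NOR (Z NOR Z))))))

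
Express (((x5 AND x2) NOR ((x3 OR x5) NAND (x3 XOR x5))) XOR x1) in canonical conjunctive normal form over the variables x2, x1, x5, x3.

(x2 OR x1 OR x5 OR x3) AND (x2 OR x1 OR NOT x5 OR NOT x3) AND (x2 OR NOT x1 OR x5 OR NOT x3) AND (x2 OR NOT x1 OR NOT x5 OR x3) AND (NOT x2 OR x1 OR x5 OR x3) AND (NOT x2 OR x1 OR NOT x5 OR x3) AND (NOT x2 OR x1 OR NOT x5 OR NOT x3) AND (NOT x2 OR NOT x1 OR x5 OR NOT x3)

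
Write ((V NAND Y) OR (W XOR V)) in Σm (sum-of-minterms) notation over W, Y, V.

Σm(0, 1, 2, 3, 4, 5, 6) = (NOT W AND NOT Y AND NOT V) OR (NOT W AND NOT Y AND V) OR (NOT W AND Y AND NOT V) OR (NOT W AND Y AND V) OR (W AND NOT Y AND NOT V) OR (W AND NOT Y AND V) OR (W AND Y AND NOT V)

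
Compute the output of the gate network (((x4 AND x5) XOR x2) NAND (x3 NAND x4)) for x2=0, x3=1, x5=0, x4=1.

Substituting: (((1 AND 0) XOR 0) NAND (1 NAND 1))
= 1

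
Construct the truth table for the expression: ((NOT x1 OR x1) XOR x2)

x1 | x2 | Output
----------------
0 | 0 | 1
0 | 1 | 0
1 | 0 | 1
1 | 1 | 0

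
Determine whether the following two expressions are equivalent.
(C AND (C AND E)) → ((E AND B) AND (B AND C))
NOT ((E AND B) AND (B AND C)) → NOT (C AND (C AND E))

Yes, Contrapositive is always equivalent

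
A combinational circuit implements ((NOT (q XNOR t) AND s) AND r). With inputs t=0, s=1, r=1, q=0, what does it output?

Substituting: ((NOT (0 XNOR 0) AND 1) AND 1)
= 0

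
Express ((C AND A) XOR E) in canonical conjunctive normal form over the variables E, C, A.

(E OR C OR A) AND (E OR C OR NOT A) AND (E OR NOT C OR A) AND (NOT E OR NOT C OR NOT A)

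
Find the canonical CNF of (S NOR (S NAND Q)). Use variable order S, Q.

(S OR Q) AND (S OR NOT Q) AND (NOT S OR Q) AND (NOT S OR NOT Q)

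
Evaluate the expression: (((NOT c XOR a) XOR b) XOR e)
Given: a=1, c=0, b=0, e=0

Substituting: (((NOT 0 XOR 1) XOR 0) XOR 0)
= 0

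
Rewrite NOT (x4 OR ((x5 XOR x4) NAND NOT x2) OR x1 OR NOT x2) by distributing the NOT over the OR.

NOT x4 AND NOT ((x5 XOR x4) NAND NOT x2) AND NOT x1 AND x2
De Morgan's: NOT(OR of terms) = AND of negations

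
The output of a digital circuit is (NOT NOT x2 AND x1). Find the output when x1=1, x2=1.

Substituting: (NOT NOT 1 AND 1)
= 1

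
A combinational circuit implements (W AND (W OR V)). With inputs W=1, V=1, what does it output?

Substituting: (1 AND (1 OR 1))
= 1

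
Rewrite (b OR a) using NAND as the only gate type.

((b NAND b) NAND (a NAND a))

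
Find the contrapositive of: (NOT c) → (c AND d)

Contrapositive: NOT (c AND d) → c
Note: A statement and its contrapositive are logically equivalent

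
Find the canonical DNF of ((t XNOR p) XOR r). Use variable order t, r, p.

(NOT t AND NOT r AND NOT p) OR (NOT t AND r AND p) OR (t AND NOT r AND p) OR (t AND r AND NOT p)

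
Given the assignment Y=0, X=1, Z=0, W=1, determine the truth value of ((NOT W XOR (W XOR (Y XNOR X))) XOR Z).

Substituting: ((NOT 1 XOR (1 XOR (0 XNOR 1))) XOR 0)
= 1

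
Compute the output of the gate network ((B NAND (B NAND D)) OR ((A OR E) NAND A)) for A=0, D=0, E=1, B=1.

Substituting: ((1 NAND (1 NAND 0)) OR ((0 OR 1) NAND 0))
= 1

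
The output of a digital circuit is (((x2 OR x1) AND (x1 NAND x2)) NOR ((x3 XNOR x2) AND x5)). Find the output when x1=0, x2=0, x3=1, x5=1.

Substituting: (((0 OR 0) AND (0 NAND 0)) NOR ((1 XNOR 0) AND 1))
= 1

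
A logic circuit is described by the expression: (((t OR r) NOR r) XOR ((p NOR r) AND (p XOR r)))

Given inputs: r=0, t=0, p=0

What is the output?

Substituting: (((0 OR 0) NOR 0) XOR ((0 NOR 0) AND (0 XOR 0)))
= 1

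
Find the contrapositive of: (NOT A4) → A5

Contrapositive: NOT A5 → A4
Note: A statement and its contrapositive are logically equivalent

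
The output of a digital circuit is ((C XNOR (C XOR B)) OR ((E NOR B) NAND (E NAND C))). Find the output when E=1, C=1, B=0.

Substituting: ((1 XNOR (1 XOR 0)) OR ((1 NOR 0) NAND (1 NAND 1)))
= 1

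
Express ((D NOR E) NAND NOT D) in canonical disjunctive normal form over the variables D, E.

(NOT D AND E) OR (D AND NOT E) OR (D AND E)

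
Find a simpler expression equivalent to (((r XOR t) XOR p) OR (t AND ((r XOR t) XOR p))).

By absorption (E OR (E AND v) = E):
= ((r XOR t) XOR p)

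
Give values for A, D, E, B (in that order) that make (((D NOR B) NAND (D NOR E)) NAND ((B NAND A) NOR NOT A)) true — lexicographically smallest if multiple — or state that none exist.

A=0, D=0, E=0, B=0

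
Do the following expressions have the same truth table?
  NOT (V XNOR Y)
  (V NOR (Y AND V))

No. Counterexample: with V=0, Y=0, Expression 1 = 0 but Expression 2 = 1.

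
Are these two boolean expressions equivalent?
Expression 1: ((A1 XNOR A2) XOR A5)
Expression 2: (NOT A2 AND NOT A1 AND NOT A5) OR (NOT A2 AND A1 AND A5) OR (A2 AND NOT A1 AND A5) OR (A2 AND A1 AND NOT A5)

Yes, they are equivalent — the two output columns agree on all 8 assignments:
A2 | A1 | A5 | Expression 1 | Expression 2
------------------------------------------
0 | 0 | 0 | 1 | 1
0 | 0 | 1 | 0 | 0
0 | 1 | 0 | 0 | 0
0 | 1 | 1 | 1 | 1
1 | 0 | 0 | 0 | 0
1 | 0 | 1 | 1 | 1
1 | 1 | 0 | 1 | 1
1 | 1 | 1 | 0 | 0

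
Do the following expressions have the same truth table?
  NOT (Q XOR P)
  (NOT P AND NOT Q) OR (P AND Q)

Yes, they are equivalent — the two output columns agree on all 4 assignments:
P | Q | Expression 1 | Expression 2
-----------------------------------
0 | 0 | 1 | 1
0 | 1 | 0 | 0
1 | 0 | 0 | 0
1 | 1 | 1 | 1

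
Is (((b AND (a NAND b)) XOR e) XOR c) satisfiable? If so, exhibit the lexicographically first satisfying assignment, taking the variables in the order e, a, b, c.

e=0, a=0, b=0, c=1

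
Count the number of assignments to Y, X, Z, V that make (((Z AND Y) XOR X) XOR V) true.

Satisfying assignments: (0,0,0,1), (0,0,1,1), (0,1,0,0), (0,1,1,0), (1,0,0,1), (1,0,1,0), (1,1,0,0), (1,1,1,1)
Count: 8 out of 16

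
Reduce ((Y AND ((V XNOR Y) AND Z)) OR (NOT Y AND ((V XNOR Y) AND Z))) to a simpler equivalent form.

By distribution ((E AND v) OR (E AND NOT v) = E):
= ((V XNOR Y) AND Z)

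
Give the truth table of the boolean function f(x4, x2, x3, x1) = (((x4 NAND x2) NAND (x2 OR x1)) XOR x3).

x4 | x2 | x3 | x1 | Output
--------------------------
0 | 0 | 0 | 0 | 1
0 | 0 | 0 | 1 | 0
0 | 0 | 1 | 0 | 0
0 | 0 | 1 | 1 | 1
0 | 1 | 0 | 0 | 0
0 | 1 | 0 | 1 | 0
0 | 1 | 1 | 0 | 1
0 | 1 | 1 | 1 | 1
1 | 0 | 0 | 0 | 1
1 | 0 | 0 | 1 | 0
1 | 0 | 1 | 0 | 0
1 | 0 | 1 | 1 | 1
1 | 1 | 0 | 0 | 1
1 | 1 | 0 | 1 | 1
1 | 1 | 1 | 0 | 0
1 | 1 | 1 | 1 | 0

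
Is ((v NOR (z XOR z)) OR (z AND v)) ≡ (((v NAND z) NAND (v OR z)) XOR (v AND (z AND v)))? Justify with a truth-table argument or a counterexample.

No. Counterexample: with z=1, v=0, Expression 1 = 1 but Expression 2 = 0.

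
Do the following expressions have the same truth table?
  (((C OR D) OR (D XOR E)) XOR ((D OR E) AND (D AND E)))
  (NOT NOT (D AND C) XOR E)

No. Counterexample: with C=0, D=1, E=0, Expression 1 = 1 but Expression 2 = 0.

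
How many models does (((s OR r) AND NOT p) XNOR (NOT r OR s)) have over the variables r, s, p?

Satisfying assignments: (0,1,0), (1,0,1), (1,1,0)
Count: 3 out of 8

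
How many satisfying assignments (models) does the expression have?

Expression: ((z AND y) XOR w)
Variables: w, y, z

Satisfying assignments: (0,1,1), (1,0,0), (1,0,1), (1,1,0)
Count: 4 out of 8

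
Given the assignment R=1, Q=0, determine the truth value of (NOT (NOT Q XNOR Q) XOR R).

Substituting: (NOT (NOT 0 XNOR 0) XOR 1)
= 0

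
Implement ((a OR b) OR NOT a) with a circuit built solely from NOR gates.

((((a NOR b) NOR (a NOR b)) NOR (a NOR a)) NOR (((a NOR b) NOR (a NOR b)) NOR (a NOR a)))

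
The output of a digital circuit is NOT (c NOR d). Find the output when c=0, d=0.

Substituting: NOT (0 NOR 0)
= 0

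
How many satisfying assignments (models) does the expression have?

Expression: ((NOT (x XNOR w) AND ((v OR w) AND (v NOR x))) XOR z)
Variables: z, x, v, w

Satisfying assignments: (0,0,0,1), (1,0,0,0), (1,0,1,0), (1,0,1,1), (1,1,0,0), (1,1,0,1), (1,1,1,0), (1,1,1,1)
Count: 8 out of 16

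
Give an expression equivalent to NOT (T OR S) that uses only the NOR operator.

(((T NOR S) NOR (T NOR S)) NOR ((T NOR S) NOR (T NOR S)))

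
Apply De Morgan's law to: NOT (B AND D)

NOT B OR NOT D
De Morgan's: NOT(AND of terms) = OR of negations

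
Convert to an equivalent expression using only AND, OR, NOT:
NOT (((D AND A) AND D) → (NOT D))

((D AND A) AND D) AND D
(Negated implication: NOT(A → B) = A AND NOT B)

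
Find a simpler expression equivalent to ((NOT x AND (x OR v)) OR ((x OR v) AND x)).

By distribution ((E AND v) OR (E AND NOT v) = E):
= (x OR v)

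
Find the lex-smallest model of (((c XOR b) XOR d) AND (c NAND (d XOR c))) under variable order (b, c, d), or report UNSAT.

b=0, c=0, d=1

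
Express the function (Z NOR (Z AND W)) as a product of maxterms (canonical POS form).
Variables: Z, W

ΠM(2, 3) = (NOT Z OR W) AND (NOT Z OR NOT W)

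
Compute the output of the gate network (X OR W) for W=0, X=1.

Substituting: (1 OR 0)
= 1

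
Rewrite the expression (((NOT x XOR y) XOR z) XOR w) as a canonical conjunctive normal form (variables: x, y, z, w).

(x OR y OR z OR NOT w) AND (x OR y OR NOT z OR w) AND (x OR NOT y OR z OR w) AND (x OR NOT y OR NOT z OR NOT w) AND (NOT x OR y OR z OR w) AND (NOT x OR y OR NOT z OR NOT w) AND (NOT x OR NOT y OR z OR NOT w) AND (NOT x OR NOT y OR NOT z OR w)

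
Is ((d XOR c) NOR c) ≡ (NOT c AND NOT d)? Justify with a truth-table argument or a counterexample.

Yes, they are equivalent — the two output columns agree on all 4 assignments:
c | d | Expression 1 | Expression 2
-----------------------------------
0 | 0 | 1 | 1
0 | 1 | 0 | 0
1 | 0 | 0 | 0
1 | 1 | 0 | 0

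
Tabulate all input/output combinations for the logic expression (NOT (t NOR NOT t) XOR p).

p | t | Output
--------------
0 | 0 | 1
0 | 1 | 1
1 | 0 | 0
1 | 1 | 0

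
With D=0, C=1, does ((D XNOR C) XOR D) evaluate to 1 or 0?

Substituting: ((0 XNOR 1) XOR 0)
= 0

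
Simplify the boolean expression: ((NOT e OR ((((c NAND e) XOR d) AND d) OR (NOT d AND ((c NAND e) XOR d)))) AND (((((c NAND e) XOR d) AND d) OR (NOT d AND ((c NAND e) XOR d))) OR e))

By distribution ((E OR v) AND (E OR NOT v) = E) then distribution ((E AND v) OR (E AND NOT v) = E):
= ((c NAND e) XOR d)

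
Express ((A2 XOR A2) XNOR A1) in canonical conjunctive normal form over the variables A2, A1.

(A2 OR NOT A1) AND (NOT A2 OR NOT A1)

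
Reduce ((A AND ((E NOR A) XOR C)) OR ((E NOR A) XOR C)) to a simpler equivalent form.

By absorption (E OR (E AND v) = E):
= ((E NOR A) XOR C)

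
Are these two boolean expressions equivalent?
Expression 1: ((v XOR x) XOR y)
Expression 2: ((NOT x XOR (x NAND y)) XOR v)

No. Counterexample: with x=0, y=1, v=0, Expression 1 = 1 but Expression 2 = 0.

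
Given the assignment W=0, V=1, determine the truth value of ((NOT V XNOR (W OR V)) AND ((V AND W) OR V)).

Substituting: ((NOT 1 XNOR (0 OR 1)) AND ((1 AND 0) OR 1))
= 0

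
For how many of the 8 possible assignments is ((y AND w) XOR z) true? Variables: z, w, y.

Satisfying assignments: (0,1,1), (1,0,0), (1,0,1), (1,1,0)
Count: 4 out of 8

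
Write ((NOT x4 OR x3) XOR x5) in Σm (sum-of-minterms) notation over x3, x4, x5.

Σm(0, 3, 4, 6) = (NOT x3 AND NOT x4 AND NOT x5) OR (NOT x3 AND x4 AND x5) OR (x3 AND NOT x4 AND NOT x5) OR (x3 AND x4 AND NOT x5)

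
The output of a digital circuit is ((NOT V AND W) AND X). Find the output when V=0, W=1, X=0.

Substituting: ((NOT 0 AND 1) AND 0)
= 0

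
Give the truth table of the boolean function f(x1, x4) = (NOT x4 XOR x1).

x1 | x4 | Output
----------------
0 | 0 | 1
0 | 1 | 0
1 | 0 | 0
1 | 1 | 1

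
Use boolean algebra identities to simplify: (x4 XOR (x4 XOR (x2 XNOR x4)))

By XOR self-cancellation ((E XOR v) XOR v = E):
= (x2 XNOR x4)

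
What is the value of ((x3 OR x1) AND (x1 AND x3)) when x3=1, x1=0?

Substituting: ((1 OR 0) AND (0 AND 1))
= 0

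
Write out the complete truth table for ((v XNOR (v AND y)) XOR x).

v | x | y | Output
------------------
0 | 0 | 0 | 1
0 | 0 | 1 | 1
0 | 1 | 0 | 0
0 | 1 | 1 | 0
1 | 0 | 0 | 0
1 | 0 | 1 | 1
1 | 1 | 0 | 1
1 | 1 | 1 | 0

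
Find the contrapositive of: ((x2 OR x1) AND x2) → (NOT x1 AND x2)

Contrapositive: NOT (NOT x1 AND x2) → NOT ((x2 OR x1) AND x2)
Note: A statement and its contrapositive are logically equivalent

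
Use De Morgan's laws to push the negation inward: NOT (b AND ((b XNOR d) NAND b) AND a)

NOT b OR NOT ((b XNOR d) NAND b) OR NOT a
De Morgan's: NOT(AND of terms) = OR of negations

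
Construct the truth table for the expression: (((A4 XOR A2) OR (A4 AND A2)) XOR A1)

A4 | A2 | A1 | Output
---------------------
0 | 0 | 0 | 0
0 | 0 | 1 | 1
0 | 1 | 0 | 1
0 | 1 | 1 | 0
1 | 0 | 0 | 1
1 | 0 | 1 | 0
1 | 1 | 0 | 1
1 | 1 | 1 | 0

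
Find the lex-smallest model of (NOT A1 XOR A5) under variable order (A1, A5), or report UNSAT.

A1=0, A5=0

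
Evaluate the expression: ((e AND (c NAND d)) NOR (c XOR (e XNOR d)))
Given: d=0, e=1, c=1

Substituting: ((1 AND (1 NAND 0)) NOR (1 XOR (1 XNOR 0)))
= 0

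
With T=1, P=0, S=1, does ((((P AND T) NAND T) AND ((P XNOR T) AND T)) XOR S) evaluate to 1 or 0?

Substituting: ((((0 AND 1) NAND 1) AND ((0 XNOR 1) AND 1)) XOR 1)
= 1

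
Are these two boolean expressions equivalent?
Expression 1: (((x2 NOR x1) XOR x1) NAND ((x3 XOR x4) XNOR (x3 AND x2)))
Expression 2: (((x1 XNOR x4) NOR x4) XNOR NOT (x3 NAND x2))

No. Counterexample: with x2=0, x1=0, x4=0, x3=0, Expression 1 = 0 but Expression 2 = 1.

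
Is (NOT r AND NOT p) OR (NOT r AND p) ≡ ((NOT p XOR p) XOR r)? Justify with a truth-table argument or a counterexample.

Yes, they are equivalent — the two output columns agree on all 4 assignments:
r | p | Expression 1 | Expression 2
-----------------------------------
0 | 0 | 1 | 1
0 | 1 | 1 | 1
1 | 0 | 0 | 0
1 | 1 | 0 | 0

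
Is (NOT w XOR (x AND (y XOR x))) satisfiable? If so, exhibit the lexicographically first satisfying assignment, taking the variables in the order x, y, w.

x=0, y=0, w=0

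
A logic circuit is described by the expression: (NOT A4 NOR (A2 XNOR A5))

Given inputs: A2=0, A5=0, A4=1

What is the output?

Substituting: (NOT 1 NOR (0 XNOR 0))
= 0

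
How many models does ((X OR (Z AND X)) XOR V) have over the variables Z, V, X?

Satisfying assignments: (0,0,1), (0,1,0), (1,0,1), (1,1,0)
Count: 4 out of 8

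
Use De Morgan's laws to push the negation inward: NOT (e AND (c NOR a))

NOT e OR NOT (c NOR a)
De Morgan's: NOT(AND of terms) = OR of negations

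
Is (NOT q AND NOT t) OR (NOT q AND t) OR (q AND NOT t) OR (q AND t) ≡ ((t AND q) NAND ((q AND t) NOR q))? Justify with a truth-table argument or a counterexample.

Yes, they are equivalent — the two output columns agree on all 4 assignments:
q | t | Expression 1 | Expression 2
-----------------------------------
0 | 0 | 1 | 1
0 | 1 | 1 | 1
1 | 0 | 1 | 1
1 | 1 | 1 | 1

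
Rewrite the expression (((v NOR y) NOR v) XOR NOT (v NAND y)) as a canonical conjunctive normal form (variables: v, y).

(v OR y) AND (NOT v OR y)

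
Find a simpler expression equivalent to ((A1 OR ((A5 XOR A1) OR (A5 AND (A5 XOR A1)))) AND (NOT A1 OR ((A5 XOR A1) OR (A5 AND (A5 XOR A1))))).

By distribution ((E OR v) AND (E OR NOT v) = E) then absorption (E OR (E AND v) = E):
= (A5 XOR A1)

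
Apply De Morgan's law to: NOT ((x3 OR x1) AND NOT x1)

NOT (x3 OR x1) OR x1
De Morgan's: NOT(AND of terms) = OR of negations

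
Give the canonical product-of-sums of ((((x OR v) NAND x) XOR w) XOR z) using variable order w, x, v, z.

ΠM(1, 3, 4, 6, 8, 10, 13, 15) = (w OR x OR v OR NOT z) AND (w OR x OR NOT v OR NOT z) AND (w OR NOT x OR v OR z) AND (w OR NOT x OR NOT v OR z) AND (NOT w OR x OR v OR z) AND (NOT w OR x OR NOT v OR z) AND (NOT w OR NOT x OR v OR NOT z) AND (NOT w OR NOT x OR NOT v OR NOT z)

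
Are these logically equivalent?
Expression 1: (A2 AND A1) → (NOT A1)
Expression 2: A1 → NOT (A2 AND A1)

Yes, Contrapositive is always equivalent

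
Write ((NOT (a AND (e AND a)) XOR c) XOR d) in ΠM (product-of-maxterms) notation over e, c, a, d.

ΠM(1, 3, 4, 6, 9, 10, 12, 15) = (e OR c OR a OR NOT d) AND (e OR c OR NOT a OR NOT d) AND (e OR NOT c OR a OR d) AND (e OR NOT c OR NOT a OR d) AND (NOT e OR c OR a OR NOT d) AND (NOT e OR c OR NOT a OR d) AND (NOT e OR NOT c OR a OR d) AND (NOT e OR NOT c OR NOT a OR NOT d)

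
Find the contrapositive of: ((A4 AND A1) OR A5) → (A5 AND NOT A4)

Contrapositive: NOT (A5 AND NOT A4) → NOT ((A4 AND A1) OR A5)
Note: A statement and its contrapositive are logically equivalent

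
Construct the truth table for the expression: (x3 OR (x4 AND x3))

x3 | x4 | Output
----------------
0 | 0 | 0
0 | 1 | 0
1 | 0 | 1
1 | 1 | 1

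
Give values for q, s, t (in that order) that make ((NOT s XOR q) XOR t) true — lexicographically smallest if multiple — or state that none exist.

q=0, s=0, t=0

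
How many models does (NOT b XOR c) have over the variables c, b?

Satisfying assignments: (0,0), (1,1)
Count: 2 out of 4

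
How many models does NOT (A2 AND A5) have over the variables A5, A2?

Satisfying assignments: (0,0), (0,1), (1,0)
Count: 3 out of 4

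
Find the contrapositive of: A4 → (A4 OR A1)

Contrapositive: NOT (A4 OR A1) → NOT A4
Note: A statement and its contrapositive are logically equivalent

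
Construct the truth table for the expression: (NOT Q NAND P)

Q | P | Output
--------------
0 | 0 | 1
0 | 1 | 0
1 | 0 | 1
1 | 1 | 1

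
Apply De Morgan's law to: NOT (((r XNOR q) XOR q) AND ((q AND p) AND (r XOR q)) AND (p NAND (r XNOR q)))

NOT ((r XNOR q) XOR q) OR NOT ((q AND p) AND (r XOR q)) OR NOT (p NAND (r XNOR q))
De Morgan's: NOT(AND of terms) = OR of negations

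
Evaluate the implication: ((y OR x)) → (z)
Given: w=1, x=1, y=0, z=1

Antecedent ((y OR x)) = 1; consequent (z) = 1.
1 → 1 = 1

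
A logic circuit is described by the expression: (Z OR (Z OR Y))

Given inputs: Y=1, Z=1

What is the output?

Substituting: (1 OR (1 OR 1))
= 1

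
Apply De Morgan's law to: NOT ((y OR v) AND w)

NOT (y OR v) OR NOT w
De Morgan's: NOT(AND of terms) = OR of negations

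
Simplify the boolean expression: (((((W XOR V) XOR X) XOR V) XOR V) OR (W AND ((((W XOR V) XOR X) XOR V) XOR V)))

By absorption (E OR (E AND v) = E) then XOR self-cancellation ((E XOR v) XOR v = E):
= ((W XOR V) XOR X)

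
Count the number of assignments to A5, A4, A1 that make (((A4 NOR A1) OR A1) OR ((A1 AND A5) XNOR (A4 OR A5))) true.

Satisfying assignments: (0,0,0), (0,0,1), (0,1,1), (1,0,0), (1,0,1), (1,1,1)
Count: 6 out of 8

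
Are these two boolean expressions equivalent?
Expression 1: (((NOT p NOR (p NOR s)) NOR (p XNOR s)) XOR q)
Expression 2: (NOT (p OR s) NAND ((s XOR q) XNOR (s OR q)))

No. Counterexample: with s=0, q=0, p=1, Expression 1 = 0 but Expression 2 = 1.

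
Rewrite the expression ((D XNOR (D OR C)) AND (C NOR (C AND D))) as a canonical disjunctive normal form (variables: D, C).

(NOT D AND NOT C) OR (D AND NOT C)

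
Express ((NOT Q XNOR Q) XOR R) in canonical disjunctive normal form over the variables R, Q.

(R AND NOT Q) OR (R AND Q)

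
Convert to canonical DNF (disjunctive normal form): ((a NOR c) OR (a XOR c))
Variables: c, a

(NOT c AND NOT a) OR (NOT c AND a) OR (c AND NOT a)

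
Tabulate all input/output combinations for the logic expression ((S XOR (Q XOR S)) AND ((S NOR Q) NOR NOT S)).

S | Q | Output
--------------
0 | 0 | 0
0 | 1 | 0
1 | 0 | 0
1 | 1 | 1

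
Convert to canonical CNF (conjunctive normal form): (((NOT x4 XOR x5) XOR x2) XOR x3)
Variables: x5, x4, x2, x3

(x5 OR x4 OR x2 OR NOT x3) AND (x5 OR x4 OR NOT x2 OR x3) AND (x5 OR NOT x4 OR x2 OR x3) AND (x5 OR NOT x4 OR NOT x2 OR NOT x3) AND (NOT x5 OR x4 OR x2 OR x3) AND (NOT x5 OR x4 OR NOT x2 OR NOT x3) AND (NOT x5 OR NOT x4 OR x2 OR NOT x3) AND (NOT x5 OR NOT x4 OR NOT x2 OR x3)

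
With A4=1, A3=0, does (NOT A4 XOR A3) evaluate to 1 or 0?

Substituting: (NOT 1 XOR 0)
= 0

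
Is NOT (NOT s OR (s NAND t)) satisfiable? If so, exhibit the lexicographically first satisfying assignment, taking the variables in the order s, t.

s=1, t=1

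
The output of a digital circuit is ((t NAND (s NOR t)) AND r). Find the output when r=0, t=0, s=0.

Substituting: ((0 NAND (0 NOR 0)) AND 0)
= 0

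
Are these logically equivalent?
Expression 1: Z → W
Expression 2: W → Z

No, Converse is not equivalent to original (counterexample: Z=0, W=1, V=0)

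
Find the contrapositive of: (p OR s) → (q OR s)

Contrapositive: NOT (q OR s) → NOT (p OR s)
Note: A statement and its contrapositive are logically equivalent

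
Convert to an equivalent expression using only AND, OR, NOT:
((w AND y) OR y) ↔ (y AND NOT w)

(((w AND y) OR y) AND (y AND NOT w)) OR (NOT ((w AND y) OR y) AND NOT (y AND NOT w))
(Biconditional = both true or both false)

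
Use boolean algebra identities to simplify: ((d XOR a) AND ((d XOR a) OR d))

By absorption (E AND (E OR v) = E):
= (d XOR a)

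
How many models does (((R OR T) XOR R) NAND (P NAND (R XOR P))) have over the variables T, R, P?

Satisfying assignments: (0,0,0), (0,0,1), (0,1,0), (0,1,1), (1,0,1), (1,1,0), (1,1,1)
Count: 7 out of 8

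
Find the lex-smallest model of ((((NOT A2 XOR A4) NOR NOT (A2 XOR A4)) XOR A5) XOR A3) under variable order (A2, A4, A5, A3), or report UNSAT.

A2=0, A4=0, A5=0, A3=1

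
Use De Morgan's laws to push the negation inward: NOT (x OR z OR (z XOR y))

NOT x AND NOT z AND NOT (z XOR y)
De Morgan's: NOT(OR of terms) = AND of negations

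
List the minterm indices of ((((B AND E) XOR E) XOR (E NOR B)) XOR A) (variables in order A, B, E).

Σm(0, 1, 6, 7) = (NOT A AND NOT B AND NOT E) OR (NOT A AND NOT B AND E) OR (A AND B AND NOT E) OR (A AND B AND E)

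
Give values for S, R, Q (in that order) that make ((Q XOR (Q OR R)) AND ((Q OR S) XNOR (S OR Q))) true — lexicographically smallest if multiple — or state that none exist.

S=0, R=1, Q=0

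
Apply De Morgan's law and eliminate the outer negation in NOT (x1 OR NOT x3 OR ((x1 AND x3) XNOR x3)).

NOT x1 AND x3 AND NOT ((x1 AND x3) XNOR x3)
De Morgan's: NOT(OR of terms) = AND of negations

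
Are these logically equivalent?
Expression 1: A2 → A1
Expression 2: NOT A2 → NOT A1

No, Inverse is not equivalent to original (counterexample: A1=0, A2=1)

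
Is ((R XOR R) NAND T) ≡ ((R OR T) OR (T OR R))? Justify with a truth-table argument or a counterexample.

No. Counterexample: with R=0, T=0, Expression 1 = 1 but Expression 2 = 0.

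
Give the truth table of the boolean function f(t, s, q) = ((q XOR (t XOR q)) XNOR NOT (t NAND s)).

t | s | q | Output
------------------
0 | 0 | 0 | 1
0 | 0 | 1 | 1
0 | 1 | 0 | 1
0 | 1 | 1 | 1
1 | 0 | 0 | 0
1 | 0 | 1 | 0
1 | 1 | 0 | 1
1 | 1 | 1 | 1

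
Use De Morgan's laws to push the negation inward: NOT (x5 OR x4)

NOT x5 AND NOT x4
De Morgan's: NOT(OR of terms) = AND of negations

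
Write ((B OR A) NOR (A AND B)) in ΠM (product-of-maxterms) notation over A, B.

ΠM(1, 2, 3) = (A OR NOT B) AND (NOT A OR B) AND (NOT A OR NOT B)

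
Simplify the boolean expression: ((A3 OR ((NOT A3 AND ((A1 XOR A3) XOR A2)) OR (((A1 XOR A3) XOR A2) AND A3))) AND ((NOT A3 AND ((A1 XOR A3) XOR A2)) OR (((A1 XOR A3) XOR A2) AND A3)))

By absorption (E AND (E OR v) = E) then distribution ((E AND v) OR (E AND NOT v) = E):
= ((A1 XOR A3) XOR A2)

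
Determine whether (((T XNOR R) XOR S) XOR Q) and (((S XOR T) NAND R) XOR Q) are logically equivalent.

No. Counterexample: with R=0, S=0, Q=0, T=1, Expression 1 = 0 but Expression 2 = 1.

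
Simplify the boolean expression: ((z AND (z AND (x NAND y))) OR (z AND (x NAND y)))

By absorption (E OR (E AND v) = E):
= (z AND (x NAND y))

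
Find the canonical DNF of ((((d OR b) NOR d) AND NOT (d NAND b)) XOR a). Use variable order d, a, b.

(NOT d AND a AND NOT b) OR (NOT d AND a AND b) OR (d AND a AND NOT b) OR (d AND a AND b)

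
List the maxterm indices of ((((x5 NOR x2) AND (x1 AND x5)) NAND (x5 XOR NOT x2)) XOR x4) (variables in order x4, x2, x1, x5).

ΠM(8, 9, 10, 11, 12, 13, 14, 15) = (NOT x4 OR x2 OR x1 OR x5) AND (NOT x4 OR x2 OR x1 OR NOT x5) AND (NOT x4 OR x2 OR NOT x1 OR x5) AND (NOT x4 OR x2 OR NOT x1 OR NOT x5) AND (NOT x4 OR NOT x2 OR x1 OR x5) AND (NOT x4 OR NOT x2 OR x1 OR NOT x5) AND (NOT x4 OR NOT x2 OR NOT x1 OR x5) AND (NOT x4 OR NOT x2 OR NOT x1 OR NOT x5)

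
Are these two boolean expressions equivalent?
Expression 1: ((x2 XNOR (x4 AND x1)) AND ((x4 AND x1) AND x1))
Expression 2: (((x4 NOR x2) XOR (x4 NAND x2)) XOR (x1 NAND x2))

No. Counterexample: with x4=0, x1=0, x2=0, Expression 1 = 0 but Expression 2 = 1.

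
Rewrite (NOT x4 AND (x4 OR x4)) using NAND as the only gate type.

(((x4 NAND x4) NAND ((x4 NAND x4) NAND (x4 NAND x4))) NAND ((x4 NAND x4) NAND ((x4 NAND x4) NAND (x4 NAND x4))))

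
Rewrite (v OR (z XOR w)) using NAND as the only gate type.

((v NAND v) NAND (((z NAND (z NAND w)) NAND (w NAND (z NAND w))) NAND ((z NAND (z NAND w)) NAND (w NAND (z NAND w)))))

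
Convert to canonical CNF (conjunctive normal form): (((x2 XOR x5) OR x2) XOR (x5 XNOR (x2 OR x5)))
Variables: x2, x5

(x2 OR NOT x5) AND (NOT x2 OR NOT x5)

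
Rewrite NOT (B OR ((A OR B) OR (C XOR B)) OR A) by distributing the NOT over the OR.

NOT B AND NOT ((A OR B) OR (C XOR B)) AND NOT A
De Morgan's: NOT(OR of terms) = AND of negations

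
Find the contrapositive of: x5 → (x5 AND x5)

Contrapositive: NOT (x5 AND x5) → NOT x5
Note: A statement and its contrapositive are logically equivalent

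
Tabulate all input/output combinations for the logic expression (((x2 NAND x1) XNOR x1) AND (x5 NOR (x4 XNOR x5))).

x4 | x1 | x2 | x5 | Output
--------------------------
0 | 0 | 0 | 0 | 0
0 | 0 | 0 | 1 | 0
0 | 0 | 1 | 0 | 0
0 | 0 | 1 | 1 | 0
0 | 1 | 0 | 0 | 0
0 | 1 | 0 | 1 | 0
0 | 1 | 1 | 0 | 0
0 | 1 | 1 | 1 | 0
1 | 0 | 0 | 0 | 0
1 | 0 | 0 | 1 | 0
1 | 0 | 1 | 0 | 0
1 | 0 | 1 | 1 | 0
1 | 1 | 0 | 0 | 1
1 | 1 | 0 | 1 | 0
1 | 1 | 1 | 0 | 0
1 | 1 | 1 | 1 | 0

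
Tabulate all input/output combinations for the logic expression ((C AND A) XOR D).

C | D | A | Output
------------------
0 | 0 | 0 | 0
0 | 0 | 1 | 0
0 | 1 | 0 | 1
0 | 1 | 1 | 1
1 | 0 | 0 | 0
1 | 0 | 1 | 1
1 | 1 | 0 | 1
1 | 1 | 1 | 0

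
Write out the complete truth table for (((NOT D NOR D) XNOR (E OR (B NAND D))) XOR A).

B | E | D | A | Output
----------------------
0 | 0 | 0 | 0 | 0
0 | 0 | 0 | 1 | 1
0 | 0 | 1 | 0 | 0
0 | 0 | 1 | 1 | 1
0 | 1 | 0 | 0 | 0
0 | 1 | 0 | 1 | 1
0 | 1 | 1 | 0 | 0
0 | 1 | 1 | 1 | 1
1 | 0 | 0 | 0 | 0
1 | 0 | 0 | 1 | 1
1 | 0 | 1 | 0 | 1
1 | 0 | 1 | 1 | 0
1 | 1 | 0 | 0 | 0
1 | 1 | 0 | 1 | 1
1 | 1 | 1 | 0 | 0
1 | 1 | 1 | 1 | 1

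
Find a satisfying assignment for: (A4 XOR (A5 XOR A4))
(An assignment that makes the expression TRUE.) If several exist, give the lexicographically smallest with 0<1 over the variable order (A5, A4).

A5=1, A4=0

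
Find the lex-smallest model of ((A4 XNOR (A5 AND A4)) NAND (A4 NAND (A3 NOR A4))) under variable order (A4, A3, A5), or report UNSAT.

A4=1, A3=0, A5=0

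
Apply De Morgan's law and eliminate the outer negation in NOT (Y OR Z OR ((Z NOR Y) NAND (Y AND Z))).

NOT Y AND NOT Z AND NOT ((Z NOR Y) NAND (Y AND Z))
De Morgan's: NOT(OR of terms) = AND of negations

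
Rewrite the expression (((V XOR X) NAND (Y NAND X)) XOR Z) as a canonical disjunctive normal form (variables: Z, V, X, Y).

(NOT Z AND NOT V AND NOT X AND NOT Y) OR (NOT Z AND NOT V AND NOT X AND Y) OR (NOT Z AND NOT V AND X AND Y) OR (NOT Z AND V AND X AND NOT Y) OR (NOT Z AND V AND X AND Y) OR (Z AND NOT V AND X AND NOT Y) OR (Z AND V AND NOT X AND NOT Y) OR (Z AND V AND NOT X AND Y)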